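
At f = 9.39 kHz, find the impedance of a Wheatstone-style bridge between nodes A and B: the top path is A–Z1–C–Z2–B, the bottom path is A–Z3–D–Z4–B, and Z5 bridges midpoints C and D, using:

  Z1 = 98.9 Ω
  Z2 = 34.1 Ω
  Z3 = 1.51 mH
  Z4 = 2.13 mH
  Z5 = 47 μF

Step 1 — Angular frequency: ω = 2π·f = 2π·9390 = 5.9e+04 rad/s.
Step 2 — Component impedances:
  Z1: Z = R = 98.9 Ω
  Z2: Z = R = 34.1 Ω
  Z3: Z = jωL = j·5.9e+04·0.00151 = 0 + j89.09 Ω
  Z4: Z = jωL = j·5.9e+04·0.00213 = 0 + j125.7 Ω
  Z5: Z = 1/(jωC) = -j/(ω·C) = 0 - j0.3606 Ω
Step 3 — Bridge requires nodal analysis (the Z5 bridge couples midpoints C and D, so the two paths cannot be reduced to a simple series/parallel combination). Setting node B to ground and injecting 1 A at node A, the 3-node admittance system at A, C, D solves to V_A = Z_AB = 75.98 + j57.74 Ω = 95.43∠37.2° Ω.

Z = 75.98 + j57.74 Ω = 95.43∠37.2° Ω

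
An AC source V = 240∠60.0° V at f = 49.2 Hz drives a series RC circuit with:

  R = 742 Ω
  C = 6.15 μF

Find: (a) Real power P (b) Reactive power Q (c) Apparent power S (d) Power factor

Step 1 — Angular frequency: ω = 2π·f = 2π·49.2 = 309.1 rad/s.
Step 2 — Component impedances:
  R: Z = R = 742 Ω
  C: Z = 1/(jωC) = -j/(ω·C) = 0 - j526 Ω
Step 3 — Series combination: Z_total = R + C = 742 - j526 Ω = 909.5∠-35.3° Ω.
Step 4 — Source phasor: V = 240∠60.0° V = 120 + j207.8 V.
Step 5 — Current: I = V / Z = -0.02452 + j0.2627 A = 0.2639∠95.3° A.
Step 6 — Complex power: S = V·I* = 51.67 - j36.62 VA.
Step 7 — Real power: P = Re(S) = 51.67 W.
Step 8 — Reactive power: Q = Im(S) = -36.62 VAR.
Step 9 — Apparent power: |S| = 63.33 VA.
Step 10 — Power factor: PF = P/|S| = 0.8158 (leading).

(a) P = 51.67 W  (b) Q = -36.62 VAR  (c) S = 63.33 VA  (d) PF = 0.8158 (leading)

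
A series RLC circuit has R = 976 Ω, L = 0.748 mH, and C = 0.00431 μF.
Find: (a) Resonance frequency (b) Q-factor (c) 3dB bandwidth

Step 1 — Resonance: ω₀ = 1/√(LC) = 1/√(0.000748·4.31e-09) = 5.569e+05 rad/s.
Step 2 — f₀ = ω₀/(2π) = 8.864e+04 Hz.
Step 3 — Series Q: Q = ω₀L/R = 5.569e+05·0.000748/976 = 0.4268.
Step 4 — Bandwidth: Δω = ω₀/Q = 1.305e+06 rad/s; BW = Δω/(2π) = 2.077e+05 Hz.

(a) f₀ = 8.864e+04 Hz  (b) Q = 0.4268  (c) BW = 2.077e+05 Hz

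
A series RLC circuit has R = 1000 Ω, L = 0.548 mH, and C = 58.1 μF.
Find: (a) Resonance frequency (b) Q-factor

Step 1 — Resonance condition Im(Z)=0 gives ω₀ = 1/√(LC).
Step 2 — ω₀ = 1/√(0.000548·5.81e-05) = 5604 rad/s.
Step 3 — f₀ = ω₀/(2π) = 892 Hz.
Step 4 — Series Q: Q = ω₀L/R = 5604·0.000548/1000 = 0.003071.

(a) f₀ = 892 Hz  (b) Q = 0.003071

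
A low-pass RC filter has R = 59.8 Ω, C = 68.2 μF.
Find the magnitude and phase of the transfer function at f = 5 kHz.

Step 1 — Angular frequency: ω = 2π·5000 = 3.142e+04 rad/s.
Step 2 — Transfer function: H(jω) = 1/(1 + jωRC).
Step 3 — Denominator: 1 + jωRC = 1 + j·3.142e+04·59.8·6.82e-05 = 1 + j128.1.
Step 4 — H = 6.091e-05 - j0.007804.
Step 5 — Magnitude: |H| = 0.007805 (-42.2 dB); phase: φ = -89.6°.

|H| = 0.007805 (-42.2 dB), φ = -89.6°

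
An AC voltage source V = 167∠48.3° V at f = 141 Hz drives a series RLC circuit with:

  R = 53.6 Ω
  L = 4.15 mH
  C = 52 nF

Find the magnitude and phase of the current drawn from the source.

Step 1 — Angular frequency: ω = 2π·f = 2π·141 = 885.9 rad/s.
Step 2 — Component impedances:
  R: Z = R = 53.6 Ω
  L: Z = jωL = j·885.9·0.00415 = 0 + j3.677 Ω
  C: Z = 1/(jωC) = -j/(ω·C) = 0 - j2.171e+04 Ω
Step 3 — Series combination: Z_total = R + L + C = 53.6 - j2.17e+04 Ω = 2.17e+04∠-89.9° Ω.
Step 4 — Source phasor: V = 167∠48.3° V = 111.1 + j124.7 V.
Step 5 — Ohm's law: I = V / Z_total = (111.1 + j124.7) / (53.6 - j2.17e+04) = -0.005732 + j0.005133 A.
Step 6 — Convert to polar: |I| = 0.007695 A, ∠I = 138.2°.

I = 0.007695∠138.2° A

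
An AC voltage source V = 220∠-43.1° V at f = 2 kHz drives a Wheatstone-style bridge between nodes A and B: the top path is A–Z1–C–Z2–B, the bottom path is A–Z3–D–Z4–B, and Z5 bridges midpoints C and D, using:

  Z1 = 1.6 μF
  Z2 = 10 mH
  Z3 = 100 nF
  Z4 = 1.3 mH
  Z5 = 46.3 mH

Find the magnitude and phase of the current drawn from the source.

Step 1 — Angular frequency: ω = 2π·f = 2π·2000 = 1.257e+04 rad/s.
Step 2 — Component impedances:
  Z1: Z = 1/(jωC) = -j/(ω·C) = 0 - j49.74 Ω
  Z2: Z = jωL = j·1.257e+04·0.01 = 0 + j125.7 Ω
  Z3: Z = 1/(jωC) = -j/(ω·C) = 0 - j795.8 Ω
  Z4: Z = jωL = j·1.257e+04·0.0013 = 0 + j16.34 Ω
  Z5: Z = jωL = j·1.257e+04·0.0463 = 0 + j581.8 Ω
Step 3 — Bridge requires nodal analysis (the Z5 bridge couples midpoints C and D, so the two paths cannot be reduced to a simple series/parallel combination). Setting node B to ground and injecting 1 A at node A, the 3-node admittance system at A, C, D solves to V_A = Z_AB = 0 + j57.71 Ω = 57.71∠90.0° Ω.
Step 4 — Source phasor: V = 220∠-43.1° V = 160.6 - j150.3 V.
Step 5 — Ohm's law: I = V / Z_total = (160.6 - j150.3) / (0 + j57.71) = -2.605 - j2.784 A.
Step 6 — Convert to polar: |I| = 3.812 A, ∠I = -133.1°.

I = 3.812∠-133.1° A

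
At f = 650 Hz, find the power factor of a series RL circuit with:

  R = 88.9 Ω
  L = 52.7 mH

Step 1 — Angular frequency: ω = 2π·f = 2π·650 = 4084 rad/s.
Step 2 — Component impedances:
  R: Z = R = 88.9 Ω
  L: Z = jωL = j·4084·0.0527 = 0 + j215.2 Ω
Step 3 — Series combination: Z_total = R + L = 88.9 + j215.2 Ω = 232.9∠67.6° Ω.
Step 4 — Power factor: PF = cos(φ) = Re(Z)/|Z| = 88.9/232.87 = 0.3818.
Step 5 — Type: Im(Z) = 215.2 ⇒ lagging (phase φ = 67.6°).

PF = 0.3818 (lagging, φ = 67.6°)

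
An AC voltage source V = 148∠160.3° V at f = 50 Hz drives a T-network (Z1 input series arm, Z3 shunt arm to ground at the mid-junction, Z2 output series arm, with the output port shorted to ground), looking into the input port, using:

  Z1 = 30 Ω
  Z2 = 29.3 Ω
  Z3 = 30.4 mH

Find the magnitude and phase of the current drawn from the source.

Step 1 — Angular frequency: ω = 2π·f = 2π·50 = 314.2 rad/s.
Step 2 — Component impedances:
  Z1: Z = R = 30 Ω
  Z2: Z = R = 29.3 Ω
  Z3: Z = jωL = j·314.2·0.0304 = 0 + j9.55 Ω
Step 3 — With the output port shorted to ground, the output series arm Z2 runs from the junction to ground; the shunt arm Z3 also runs from the junction to ground. They appear in parallel: Z3 || Z2 = 2.814 + j8.633 Ω.
Step 4 — Series with input arm Z1: Z_in = Z1 + (Z3 || Z2) = 32.81 + j8.633 Ω = 33.93∠14.7° Ω.
Step 5 — Source phasor: V = 148∠160.3° V = -139.3 + j49.89 V.
Step 6 — Ohm's law: I = V / Z_total = (-139.3 + j49.89) / (32.81 + j8.633) = -3.597 + j2.467 A.
Step 7 — Convert to polar: |I| = 4.362 A, ∠I = 145.6°.

I = 4.362∠145.6° A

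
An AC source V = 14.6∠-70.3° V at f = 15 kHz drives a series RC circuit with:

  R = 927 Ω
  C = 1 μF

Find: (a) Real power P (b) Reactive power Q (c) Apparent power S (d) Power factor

Step 1 — Angular frequency: ω = 2π·f = 2π·1.5e+04 = 9.425e+04 rad/s.
Step 2 — Component impedances:
  R: Z = R = 927 Ω
  C: Z = 1/(jωC) = -j/(ω·C) = 0 - j10.61 Ω
Step 3 — Series combination: Z_total = R + C = 927 - j10.61 Ω = 927.1∠-0.7° Ω.
Step 4 — Source phasor: V = 14.6∠-70.3° V = 4.922 - j13.75 V.
Step 5 — Current: I = V / Z = 0.005478 - j0.01477 A = 0.01575∠-69.6° A.
Step 6 — Complex power: S = V·I* = 0.2299 - j0.002632 VA.
Step 7 — Real power: P = Re(S) = 0.2299 W.
Step 8 — Reactive power: Q = Im(S) = -0.002632 VAR.
Step 9 — Apparent power: |S| = 0.2299 VA.
Step 10 — Power factor: PF = P/|S| = 0.9999 (leading).

(a) P = 0.2299 W  (b) Q = -0.002632 VAR  (c) S = 0.2299 VA  (d) PF = 0.9999 (leading)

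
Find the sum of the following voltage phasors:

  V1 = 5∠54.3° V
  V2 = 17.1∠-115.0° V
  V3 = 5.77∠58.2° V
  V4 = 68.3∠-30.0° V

Step 1 — Convert each phasor to rectangular form:
  V1 = 5·(cos(54.3°) + j·sin(54.3°)) = 2.918 + j4.06 V
  V2 = 17.1·(cos(-115.0°) + j·sin(-115.0°)) = -7.227 - j15.5 V
  V3 = 5.77·(cos(58.2°) + j·sin(58.2°)) = 3.041 + j4.904 V
  V4 = 68.3·(cos(-30.0°) + j·sin(-30.0°)) = 59.15 - j34.15 V
Step 2 — Sum components: V_total = 57.88 - j40.68 V.
Step 3 — Convert to polar: |V_total| = 70.75 V, ∠V_total = -35.1°.

V_total = 70.75∠-35.1° V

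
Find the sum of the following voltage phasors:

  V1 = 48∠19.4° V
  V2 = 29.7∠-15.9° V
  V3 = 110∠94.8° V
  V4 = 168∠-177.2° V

Step 1 — Convert each phasor to rectangular form:
  V1 = 48·(cos(19.4°) + j·sin(19.4°)) = 45.27 + j15.94 V
  V2 = 29.7·(cos(-15.9°) + j·sin(-15.9°)) = 28.56 - j8.137 V
  V3 = 110·(cos(94.8°) + j·sin(94.8°)) = -9.205 + j109.6 V
  V4 = 168·(cos(-177.2°) + j·sin(-177.2°)) = -167.8 - j8.207 V
Step 2 — Sum components: V_total = -103.2 + j109.2 V.
Step 3 — Convert to polar: |V_total| = 150.2 V, ∠V_total = 133.4°.

V_total = 150.2∠133.4° V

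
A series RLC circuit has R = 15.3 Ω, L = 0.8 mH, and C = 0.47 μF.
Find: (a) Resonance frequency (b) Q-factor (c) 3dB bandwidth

Step 1 — Resonance: ω₀ = 1/√(LC) = 1/√(0.0008·4.7e-07) = 5.157e+04 rad/s.
Step 2 — f₀ = ω₀/(2π) = 8208 Hz.
Step 3 — Series Q: Q = ω₀L/R = 5.157e+04·0.0008/15.3 = 2.697.
Step 4 — Bandwidth: Δω = ω₀/Q = 1.912e+04 rad/s; BW = Δω/(2π) = 3044 Hz.

(a) f₀ = 8208 Hz  (b) Q = 2.697  (c) BW = 3044 Hz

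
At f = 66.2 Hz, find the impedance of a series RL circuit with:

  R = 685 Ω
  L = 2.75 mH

Step 1 — Angular frequency: ω = 2π·f = 2π·66.2 = 415.9 rad/s.
Step 2 — Component impedances:
  R: Z = R = 685 Ω
  L: Z = jωL = j·415.9·0.00275 = 0 + j1.144 Ω
Step 3 — Series combination: Z_total = R + L = 685 + j1.144 Ω = 685∠0.1° Ω.

Z = 685 + j1.144 Ω = 685∠0.1° Ω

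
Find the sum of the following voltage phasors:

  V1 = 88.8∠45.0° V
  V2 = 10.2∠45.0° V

Step 1 — Convert each phasor to rectangular form:
  V1 = 88.8·(cos(45.0°) + j·sin(45.0°)) = 62.79 + j62.79 V
  V2 = 10.2·(cos(45.0°) + j·sin(45.0°)) = 7.212 + j7.212 V
Step 2 — Sum components: V_total = 70 + j70 V.
Step 3 — Convert to polar: |V_total| = 99 V, ∠V_total = 45.0°.

V_total = 99∠45.0° V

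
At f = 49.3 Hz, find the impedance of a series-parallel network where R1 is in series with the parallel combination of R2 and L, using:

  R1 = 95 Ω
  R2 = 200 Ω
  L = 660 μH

Step 1 — Angular frequency: ω = 2π·f = 2π·49.3 = 309.8 rad/s.
Step 2 — Component impedances:
  R1: Z = R = 95 Ω
  R2: Z = R = 200 Ω
  L: Z = jωL = j·309.8·0.00066 = 0 + j0.2044 Ω
Step 3 — Parallel branch: R2 || L = 1/(1/R2 + 1/L) = 0.000209 + j0.2044 Ω.
Step 4 — Series with R1: Z_total = R1 + (R2 || L) = 95 + j0.2044 Ω = 95∠0.1° Ω.

Z = 95 + j0.2044 Ω = 95∠0.1° Ω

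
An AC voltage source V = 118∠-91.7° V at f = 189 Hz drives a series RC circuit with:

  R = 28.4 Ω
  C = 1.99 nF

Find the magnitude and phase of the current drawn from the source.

Step 1 — Angular frequency: ω = 2π·f = 2π·189 = 1188 rad/s.
Step 2 — Component impedances:
  R: Z = R = 28.4 Ω
  C: Z = 1/(jωC) = -j/(ω·C) = 0 - j4.232e+05 Ω
Step 3 — Series combination: Z_total = R + C = 28.4 - j4.232e+05 Ω = 4.232e+05∠-90.0° Ω.
Step 4 — Source phasor: V = 118∠-91.7° V = -3.501 - j117.9 V.
Step 5 — Ohm's law: I = V / Z_total = (-3.501 - j117.9) / (28.4 - j4.232e+05) = 0.0002787 - j8.291e-06 A.
Step 6 — Convert to polar: |I| = 0.0002789 A, ∠I = -1.7°.

I = 0.0002789∠-1.7° A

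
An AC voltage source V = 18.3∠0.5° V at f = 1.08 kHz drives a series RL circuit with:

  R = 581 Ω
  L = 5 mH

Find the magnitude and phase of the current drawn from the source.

Step 1 — Angular frequency: ω = 2π·f = 2π·1080 = 6786 rad/s.
Step 2 — Component impedances:
  R: Z = R = 581 Ω
  L: Z = jωL = j·6786·0.005 = 0 + j33.93 Ω
Step 3 — Series combination: Z_total = R + L = 581 + j33.93 Ω = 582∠3.3° Ω.
Step 4 — Source phasor: V = 18.3∠0.5° V = 18.3 + j0.1597 V.
Step 5 — Ohm's law: I = V / Z_total = (18.3 + j0.1597) / (581 + j33.93) = 0.03141 - j0.001559 A.
Step 6 — Convert to polar: |I| = 0.03144 A, ∠I = -2.8°.

I = 0.03144∠-2.8° A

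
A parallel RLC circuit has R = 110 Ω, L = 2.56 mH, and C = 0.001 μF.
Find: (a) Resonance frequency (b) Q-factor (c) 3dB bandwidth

Step 1 — Resonance: ω₀ = 1/√(LC) = 1/√(0.00256·1e-09) = 6.25e+05 rad/s.
Step 2 — f₀ = ω₀/(2π) = 9.947e+04 Hz.
Step 3 — Parallel Q: Q = R/(ω₀L) = 110/(6.25e+05·0.00256) = 0.06875.
Step 4 — Bandwidth: Δω = ω₀/Q = 9.091e+06 rad/s; BW = Δω/(2π) = 1.447e+06 Hz.

(a) f₀ = 9.947e+04 Hz  (b) Q = 0.06875  (c) BW = 1.447e+06 Hz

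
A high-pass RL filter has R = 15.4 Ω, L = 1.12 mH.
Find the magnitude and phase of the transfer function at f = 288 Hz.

Step 1 — Angular frequency: ω = 2π·288 = 1810 rad/s.
Step 2 — Transfer function: H(jω) = jωL/(R + jωL).
Step 3 — Numerator jωL = j·2.027; denominator R + jωL = 15.4 + j2.027.
Step 4 — H = 0.01702 + j0.1294.
Step 5 — Magnitude: |H| = 0.1305 (-17.7 dB); phase: φ = 82.5°.

|H| = 0.1305 (-17.7 dB), φ = 82.5°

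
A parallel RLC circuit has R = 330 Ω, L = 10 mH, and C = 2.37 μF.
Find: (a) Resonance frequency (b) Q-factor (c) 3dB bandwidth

Step 1 — Resonance: ω₀ = 1/√(LC) = 1/√(0.01·2.37e-06) = 6496 rad/s.
Step 2 — f₀ = ω₀/(2π) = 1034 Hz.
Step 3 — Parallel Q: Q = R/(ω₀L) = 330/(6496·0.01) = 5.08.
Step 4 — Bandwidth: Δω = ω₀/Q = 1279 rad/s; BW = Δω/(2π) = 203.5 Hz.

(a) f₀ = 1034 Hz  (b) Q = 5.08  (c) BW = 203.5 Hz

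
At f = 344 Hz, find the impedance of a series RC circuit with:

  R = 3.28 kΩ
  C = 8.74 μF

Step 1 — Angular frequency: ω = 2π·f = 2π·344 = 2161 rad/s.
Step 2 — Component impedances:
  R: Z = R = 3280 Ω
  C: Z = 1/(jωC) = -j/(ω·C) = 0 - j52.94 Ω
Step 3 — Series combination: Z_total = R + C = 3280 - j52.94 Ω = 3280∠-0.9° Ω.

Z = 3280 - j52.94 Ω = 3280∠-0.9° Ω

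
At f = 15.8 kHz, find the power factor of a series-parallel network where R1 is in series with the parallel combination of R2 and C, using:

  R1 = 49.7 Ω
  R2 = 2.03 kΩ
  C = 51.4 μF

Step 1 — Angular frequency: ω = 2π·f = 2π·1.58e+04 = 9.927e+04 rad/s.
Step 2 — Component impedances:
  R1: Z = R = 49.7 Ω
  R2: Z = R = 2030 Ω
  C: Z = 1/(jωC) = -j/(ω·C) = 0 - j0.196 Ω
Step 3 — Parallel branch: R2 || C = 1/(1/R2 + 1/C) = 1.892e-05 - j0.196 Ω.
Step 4 — Series with R1: Z_total = R1 + (R2 || C) = 49.7 - j0.196 Ω = 49.7∠-0.2° Ω.
Step 5 — Power factor: PF = cos(φ) = Re(Z)/|Z| = 49.7/49.7 = 1.
Step 6 — Type: Im(Z) = -0.196 ⇒ leading (phase φ = -0.2°).

PF = 1 (leading, φ = -0.2°)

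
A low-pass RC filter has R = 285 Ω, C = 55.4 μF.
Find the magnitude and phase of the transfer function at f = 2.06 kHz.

Step 1 — Angular frequency: ω = 2π·2060 = 1.294e+04 rad/s.
Step 2 — Transfer function: H(jω) = 1/(1 + jωRC).
Step 3 — Denominator: 1 + jωRC = 1 + j·1.294e+04·285·5.54e-05 = 1 + j204.4.
Step 4 — H = 2.394e-05 - j0.004893.
Step 5 — Magnitude: |H| = 0.004893 (-46.2 dB); phase: φ = -89.7°.

|H| = 0.004893 (-46.2 dB), φ = -89.7°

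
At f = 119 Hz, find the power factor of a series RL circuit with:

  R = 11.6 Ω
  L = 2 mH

Step 1 — Angular frequency: ω = 2π·f = 2π·119 = 747.7 rad/s.
Step 2 — Component impedances:
  R: Z = R = 11.6 Ω
  L: Z = jωL = j·747.7·0.002 = 0 + j1.495 Ω
Step 3 — Series combination: Z_total = R + L = 11.6 + j1.495 Ω = 11.7∠7.3° Ω.
Step 4 — Power factor: PF = cos(φ) = Re(Z)/|Z| = 11.6/11.696 = 0.9918.
Step 5 — Type: Im(Z) = 1.495 ⇒ lagging (phase φ = 7.3°).

PF = 0.9918 (lagging, φ = 7.3°)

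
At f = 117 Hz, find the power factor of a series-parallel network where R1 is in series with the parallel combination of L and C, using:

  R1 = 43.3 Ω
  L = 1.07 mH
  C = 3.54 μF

Step 1 — Angular frequency: ω = 2π·f = 2π·117 = 735.1 rad/s.
Step 2 — Component impedances:
  R1: Z = R = 43.3 Ω
  L: Z = jωL = j·735.1·0.00107 = 0 + j0.7866 Ω
  C: Z = 1/(jωC) = -j/(ω·C) = 0 - j384.3 Ω
Step 3 — Parallel branch: L || C = 1/(1/L + 1/C) = 0 + j0.7882 Ω.
Step 4 — Series with R1: Z_total = R1 + (L || C) = 43.3 + j0.7882 Ω = 43.31∠1.0° Ω.
Step 5 — Power factor: PF = cos(φ) = Re(Z)/|Z| = 43.3/43.31 = 0.9998.
Step 6 — Type: Im(Z) = 0.7882 ⇒ lagging (phase φ = 1.0°).

PF = 0.9998 (lagging, φ = 1.0°)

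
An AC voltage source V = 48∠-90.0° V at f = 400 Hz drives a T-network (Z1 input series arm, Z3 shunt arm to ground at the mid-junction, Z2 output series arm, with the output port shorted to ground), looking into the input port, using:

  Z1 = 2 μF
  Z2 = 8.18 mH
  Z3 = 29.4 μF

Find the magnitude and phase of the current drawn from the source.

Step 1 — Angular frequency: ω = 2π·f = 2π·400 = 2513 rad/s.
Step 2 — Component impedances:
  Z1: Z = 1/(jωC) = -j/(ω·C) = 0 - j198.9 Ω
  Z2: Z = jωL = j·2513·0.00818 = 0 + j20.56 Ω
  Z3: Z = 1/(jωC) = -j/(ω·C) = 0 - j13.53 Ω
Step 3 — With the output port shorted to ground, the output series arm Z2 runs from the junction to ground; the shunt arm Z3 also runs from the junction to ground. They appear in parallel: Z3 || Z2 = 0 - j39.61 Ω.
Step 4 — Series with input arm Z1: Z_in = Z1 + (Z3 || Z2) = 0 - j238.5 Ω = 238.5∠-90.0° Ω.
Step 5 — Source phasor: V = 48∠-90.0° V = 0 - j48 V.
Step 6 — Ohm's law: I = V / Z_total = (0 - j48) / (0 - j238.5) = 0.2012 A.
Step 7 — Convert to polar: |I| = 0.2012 A, ∠I = 0.0°.

I = 0.2012∠0.0° A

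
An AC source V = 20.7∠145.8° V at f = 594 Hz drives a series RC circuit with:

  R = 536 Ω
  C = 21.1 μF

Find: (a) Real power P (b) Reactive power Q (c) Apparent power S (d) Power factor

Step 1 — Angular frequency: ω = 2π·f = 2π·594 = 3732 rad/s.
Step 2 — Component impedances:
  R: Z = R = 536 Ω
  C: Z = 1/(jωC) = -j/(ω·C) = 0 - j12.7 Ω
Step 3 — Series combination: Z_total = R + C = 536 - j12.7 Ω = 536.2∠-1.4° Ω.
Step 4 — Source phasor: V = 20.7∠145.8° V = -17.12 + j11.64 V.
Step 5 — Current: I = V / Z = -0.03244 + j0.02094 A = 0.03861∠147.2° A.
Step 6 — Complex power: S = V·I* = 0.799 - j0.01893 VA.
Step 7 — Real power: P = Re(S) = 0.799 W.
Step 8 — Reactive power: Q = Im(S) = -0.01893 VAR.
Step 9 — Apparent power: |S| = 0.7992 VA.
Step 10 — Power factor: PF = P/|S| = 0.9997 (leading).

(a) P = 0.799 W  (b) Q = -0.01893 VAR  (c) S = 0.7992 VA  (d) PF = 0.9997 (leading)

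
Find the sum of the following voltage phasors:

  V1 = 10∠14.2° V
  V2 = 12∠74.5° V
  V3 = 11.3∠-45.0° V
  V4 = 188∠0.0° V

Step 1 — Convert each phasor to rectangular form:
  V1 = 10·(cos(14.2°) + j·sin(14.2°)) = 9.694 + j2.453 V
  V2 = 12·(cos(74.5°) + j·sin(74.5°)) = 3.207 + j11.56 V
  V3 = 11.3·(cos(-45.0°) + j·sin(-45.0°)) = 7.99 - j7.99 V
  V4 = 188·(cos(0.0°) + j·sin(0.0°)) = 188 V
Step 2 — Sum components: V_total = 208.9 + j6.026 V.
Step 3 — Convert to polar: |V_total| = 209 V, ∠V_total = 1.7°.

V_total = 209∠1.7° V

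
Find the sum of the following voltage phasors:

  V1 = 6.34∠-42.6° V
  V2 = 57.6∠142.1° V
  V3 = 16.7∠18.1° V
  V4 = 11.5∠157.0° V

Step 1 — Convert each phasor to rectangular form:
  V1 = 6.34·(cos(-42.6°) + j·sin(-42.6°)) = 4.667 - j4.291 V
  V2 = 57.6·(cos(142.1°) + j·sin(142.1°)) = -45.45 + j35.38 V
  V3 = 16.7·(cos(18.1°) + j·sin(18.1°)) = 15.87 + j5.188 V
  V4 = 11.5·(cos(157.0°) + j·sin(157.0°)) = -10.59 + j4.493 V
Step 2 — Sum components: V_total = -35.5 + j40.77 V.
Step 3 — Convert to polar: |V_total| = 54.06 V, ∠V_total = 131.0°.

V_total = 54.06∠131.0° V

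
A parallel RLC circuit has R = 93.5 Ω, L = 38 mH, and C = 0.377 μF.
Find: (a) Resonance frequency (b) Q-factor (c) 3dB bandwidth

Step 1 — Resonance: ω₀ = 1/√(LC) = 1/√(0.038·3.77e-07) = 8355 rad/s.
Step 2 — f₀ = ω₀/(2π) = 1330 Hz.
Step 3 — Parallel Q: Q = R/(ω₀L) = 93.5/(8355·0.038) = 0.2945.
Step 4 — Bandwidth: Δω = ω₀/Q = 2.837e+04 rad/s; BW = Δω/(2π) = 4515 Hz.

(a) f₀ = 1330 Hz  (b) Q = 0.2945  (c) BW = 4515 Hz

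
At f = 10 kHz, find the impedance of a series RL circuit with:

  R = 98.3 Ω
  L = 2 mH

Step 1 — Angular frequency: ω = 2π·f = 2π·1e+04 = 6.283e+04 rad/s.
Step 2 — Component impedances:
  R: Z = R = 98.3 Ω
  L: Z = jωL = j·6.283e+04·0.002 = 0 + j125.7 Ω
Step 3 — Series combination: Z_total = R + L = 98.3 + j125.7 Ω = 159.5∠52.0° Ω.

Z = 98.3 + j125.7 Ω = 159.5∠52.0° Ω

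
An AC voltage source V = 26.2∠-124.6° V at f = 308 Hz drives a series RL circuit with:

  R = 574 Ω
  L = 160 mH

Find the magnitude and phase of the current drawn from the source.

Step 1 — Angular frequency: ω = 2π·f = 2π·308 = 1935 rad/s.
Step 2 — Component impedances:
  R: Z = R = 574 Ω
  L: Z = jωL = j·1935·0.16 = 0 + j309.6 Ω
Step 3 — Series combination: Z_total = R + L = 574 + j309.6 Ω = 652.2∠28.3° Ω.
Step 4 — Source phasor: V = 26.2∠-124.6° V = -14.88 - j21.57 V.
Step 5 — Ohm's law: I = V / Z_total = (-14.88 - j21.57) / (574 + j309.6) = -0.03578 - j0.01827 A.
Step 6 — Convert to polar: |I| = 0.04017 A, ∠I = -152.9°.

I = 0.04017∠-152.9° A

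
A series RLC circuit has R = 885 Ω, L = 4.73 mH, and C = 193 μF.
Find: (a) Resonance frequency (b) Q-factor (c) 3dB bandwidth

Step 1 — Resonance condition Im(Z)=0 gives ω₀ = 1/√(LC).
Step 2 — ω₀ = 1/√(0.00473·0.000193) = 1047 rad/s.
Step 3 — f₀ = ω₀/(2π) = 166.6 Hz.
Step 4 — Series Q: Q = ω₀L/R = 1047·0.00473/885 = 0.005594.
Step 5 — 3dB bandwidth: Δω = ω₀/Q = 1.871e+05 rad/s; BW = Δω/(2π) = 2.978e+04 Hz.

(a) f₀ = 166.6 Hz  (b) Q = 0.005594  (c) BW = 2.978e+04 Hz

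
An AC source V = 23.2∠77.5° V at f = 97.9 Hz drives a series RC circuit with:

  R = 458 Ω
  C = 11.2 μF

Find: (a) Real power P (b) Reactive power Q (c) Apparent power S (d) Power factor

Step 1 — Angular frequency: ω = 2π·f = 2π·97.9 = 615.1 rad/s.
Step 2 — Component impedances:
  R: Z = R = 458 Ω
  C: Z = 1/(jωC) = -j/(ω·C) = 0 - j145.2 Ω
Step 3 — Series combination: Z_total = R + C = 458 - j145.2 Ω = 480.5∠-17.6° Ω.
Step 4 — Source phasor: V = 23.2∠77.5° V = 5.021 + j22.65 V.
Step 5 — Current: I = V / Z = -0.00428 + j0.0481 A = 0.04829∠95.1° A.
Step 6 — Complex power: S = V·I* = 1.068 - j0.3385 VA.
Step 7 — Real power: P = Re(S) = 1.068 W.
Step 8 — Reactive power: Q = Im(S) = -0.3385 VAR.
Step 9 — Apparent power: |S| = 1.12 VA.
Step 10 — Power factor: PF = P/|S| = 0.9533 (leading).

(a) P = 1.068 W  (b) Q = -0.3385 VAR  (c) S = 1.12 VA  (d) PF = 0.9533 (leading)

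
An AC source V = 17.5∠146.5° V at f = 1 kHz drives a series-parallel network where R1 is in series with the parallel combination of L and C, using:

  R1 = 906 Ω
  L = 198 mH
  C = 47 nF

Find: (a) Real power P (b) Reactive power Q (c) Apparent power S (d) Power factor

Step 1 — Angular frequency: ω = 2π·f = 2π·1000 = 6283 rad/s.
Step 2 — Component impedances:
  R1: Z = R = 906 Ω
  L: Z = jωL = j·6283·0.198 = 0 + j1244 Ω
  C: Z = 1/(jωC) = -j/(ω·C) = 0 - j3386 Ω
Step 3 — Parallel branch: L || C = 1/(1/L + 1/C) = 0 + j1967 Ω.
Step 4 — Series with R1: Z_total = R1 + (L || C) = 906 + j1967 Ω = 2165∠65.3° Ω.
Step 5 — Source phasor: V = 17.5∠146.5° V = -14.59 + j9.659 V.
Step 6 — Current: I = V / Z = 0.001232 + j0.007988 A = 0.008082∠81.2° A.
Step 7 — Complex power: S = V·I* = 0.05918 + j0.1285 VA.
Step 8 — Real power: P = Re(S) = 0.05918 W.
Step 9 — Reactive power: Q = Im(S) = 0.1285 VAR.
Step 10 — Apparent power: |S| = 0.1414 VA.
Step 11 — Power factor: PF = P/|S| = 0.4184 (lagging).

(a) P = 0.05918 W  (b) Q = 0.1285 VAR  (c) S = 0.1414 VA  (d) PF = 0.4184 (lagging)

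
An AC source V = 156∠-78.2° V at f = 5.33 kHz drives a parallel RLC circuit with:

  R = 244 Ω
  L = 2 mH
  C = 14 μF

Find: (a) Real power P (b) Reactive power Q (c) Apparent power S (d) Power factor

Step 1 — Angular frequency: ω = 2π·f = 2π·5330 = 3.349e+04 rad/s.
Step 2 — Component impedances:
  R: Z = R = 244 Ω
  L: Z = jωL = j·3.349e+04·0.002 = 0 + j66.98 Ω
  C: Z = 1/(jωC) = -j/(ω·C) = 0 - j2.133 Ω
Step 3 — Parallel combination: 1/Z_total = 1/R + 1/L + 1/C; Z_total = 0.01989 - j2.203 Ω = 2.203∠-89.5° Ω.
Step 4 — Source phasor: V = 156∠-78.2° V = 31.9 - j152.7 V.
Step 5 — Current: I = V / Z = 69.45 + j13.85 A = 70.81∠11.3° A.
Step 6 — Complex power: S = V·I* = 99.74 - j1.105e+04 VA.
Step 7 — Real power: P = Re(S) = 99.74 W.
Step 8 — Reactive power: Q = Im(S) = -1.105e+04 VAR.
Step 9 — Apparent power: |S| = 1.105e+04 VA.
Step 10 — Power factor: PF = P/|S| = 0.009028 (leading).

(a) P = 99.74 W  (b) Q = -1.105e+04 VAR  (c) S = 1.105e+04 VA  (d) PF = 0.009028 (leading)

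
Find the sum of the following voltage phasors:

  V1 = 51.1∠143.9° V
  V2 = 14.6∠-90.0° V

Step 1 — Convert each phasor to rectangular form:
  V1 = 51.1·(cos(143.9°) + j·sin(143.9°)) = -41.29 + j30.11 V
  V2 = 14.6·(cos(-90.0°) + j·sin(-90.0°)) = 0 - j14.6 V
Step 2 — Sum components: V_total = -41.29 + j15.51 V.
Step 3 — Convert to polar: |V_total| = 44.1 V, ∠V_total = 159.4°.

V_total = 44.1∠159.4° V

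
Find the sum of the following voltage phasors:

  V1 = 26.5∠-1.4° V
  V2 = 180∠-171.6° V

Step 1 — Convert each phasor to rectangular form:
  V1 = 26.5·(cos(-1.4°) + j·sin(-1.4°)) = 26.49 - j0.6475 V
  V2 = 180·(cos(-171.6°) + j·sin(-171.6°)) = -178.1 - j26.29 V
Step 2 — Sum components: V_total = -151.6 - j26.94 V.
Step 3 — Convert to polar: |V_total| = 154 V, ∠V_total = -169.9°.

V_total = 154∠-169.9° V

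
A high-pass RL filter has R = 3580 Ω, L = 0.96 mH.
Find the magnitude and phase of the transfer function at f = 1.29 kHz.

Step 1 — Angular frequency: ω = 2π·1290 = 8105 rad/s.
Step 2 — Transfer function: H(jω) = jωL/(R + jωL).
Step 3 — Numerator jωL = j·7.781; denominator R + jωL = 3580 + j7.781.
Step 4 — H = 4.724e-06 + j0.002173.
Step 5 — Magnitude: |H| = 0.002173 (-53.3 dB); phase: φ = 89.9°.

|H| = 0.002173 (-53.3 dB), φ = 89.9°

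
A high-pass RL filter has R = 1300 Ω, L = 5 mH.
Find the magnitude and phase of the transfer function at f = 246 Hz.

Step 1 — Angular frequency: ω = 2π·246 = 1546 rad/s.
Step 2 — Transfer function: H(jω) = jωL/(R + jωL).
Step 3 — Numerator jωL = j·7.728; denominator R + jωL = 1300 + j7.728.
Step 4 — H = 3.534e-05 + j0.005945.
Step 5 — Magnitude: |H| = 0.005945 (-44.5 dB); phase: φ = 89.7°.

|H| = 0.005945 (-44.5 dB), φ = 89.7°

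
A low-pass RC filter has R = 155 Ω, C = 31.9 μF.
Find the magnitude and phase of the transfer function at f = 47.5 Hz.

Step 1 — Angular frequency: ω = 2π·47.5 = 298.5 rad/s.
Step 2 — Transfer function: H(jω) = 1/(1 + jωRC).
Step 3 — Denominator: 1 + jωRC = 1 + j·298.5·155·3.19e-05 = 1 + j1.476.
Step 4 — H = 0.3147 - j0.4644.
Step 5 — Magnitude: |H| = 0.561 (-5.0 dB); phase: φ = -55.9°.

|H| = 0.561 (-5.0 dB), φ = -55.9°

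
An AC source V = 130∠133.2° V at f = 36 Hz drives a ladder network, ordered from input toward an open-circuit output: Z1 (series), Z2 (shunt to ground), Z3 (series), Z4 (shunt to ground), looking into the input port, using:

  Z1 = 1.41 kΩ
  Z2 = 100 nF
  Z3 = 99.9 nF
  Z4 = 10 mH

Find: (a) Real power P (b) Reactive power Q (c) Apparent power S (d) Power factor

Step 1 — Angular frequency: ω = 2π·f = 2π·36 = 226.2 rad/s.
Step 2 — Component impedances:
  Z1: Z = R = 1410 Ω
  Z2: Z = 1/(jωC) = -j/(ω·C) = 0 - j4.421e+04 Ω
  Z3: Z = 1/(jωC) = -j/(ω·C) = 0 - j4.425e+04 Ω
  Z4: Z = jωL = j·226.2·0.01 = 0 + j2.262 Ω
Step 3 — Ladder network (open output): work backward from the far end, alternating series and parallel combinations. Z_in = 1410 - j2.212e+04 Ω = 2.216e+04∠-86.4° Ω.
Step 4 — Source phasor: V = 130∠133.2° V = -88.99 + j94.77 V.
Step 5 — Current: I = V / Z = -0.004523 - j0.003736 A = 0.005866∠-140.4° A.
Step 6 — Complex power: S = V·I* = 0.04852 - j0.7611 VA.
Step 7 — Real power: P = Re(S) = 0.04852 W.
Step 8 — Reactive power: Q = Im(S) = -0.7611 VAR.
Step 9 — Apparent power: |S| = 0.7626 VA.
Step 10 — Power factor: PF = P/|S| = 0.06363 (leading).

(a) P = 0.04852 W  (b) Q = -0.7611 VAR  (c) S = 0.7626 VA  (d) PF = 0.06363 (leading)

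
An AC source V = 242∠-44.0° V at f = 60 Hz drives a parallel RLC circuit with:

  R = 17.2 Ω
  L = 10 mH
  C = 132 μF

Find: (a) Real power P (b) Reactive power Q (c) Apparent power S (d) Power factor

Step 1 — Angular frequency: ω = 2π·f = 2π·60 = 377 rad/s.
Step 2 — Component impedances:
  R: Z = R = 17.2 Ω
  L: Z = jωL = j·377·0.01 = 0 + j3.77 Ω
  C: Z = 1/(jωC) = -j/(ω·C) = 0 - j20.1 Ω
Step 3 — Parallel combination: 1/Z_total = 1/R + 1/L + 1/C; Z_total = 1.167 + j4.326 Ω = 4.48∠74.9° Ω.
Step 4 — Source phasor: V = 242∠-44.0° V = 174.1 - j168.1 V.
Step 5 — Current: I = V / Z = -26.11 - j47.29 A = 54.01∠-118.9° A.
Step 6 — Complex power: S = V·I* = 3405 + j1.262e+04 VA.
Step 7 — Real power: P = Re(S) = 3405 W.
Step 8 — Reactive power: Q = Im(S) = 1.262e+04 VAR.
Step 9 — Apparent power: |S| = 1.307e+04 VA.
Step 10 — Power factor: PF = P/|S| = 0.2605 (lagging).

(a) P = 3405 W  (b) Q = 1.262e+04 VAR  (c) S = 1.307e+04 VA  (d) PF = 0.2605 (lagging)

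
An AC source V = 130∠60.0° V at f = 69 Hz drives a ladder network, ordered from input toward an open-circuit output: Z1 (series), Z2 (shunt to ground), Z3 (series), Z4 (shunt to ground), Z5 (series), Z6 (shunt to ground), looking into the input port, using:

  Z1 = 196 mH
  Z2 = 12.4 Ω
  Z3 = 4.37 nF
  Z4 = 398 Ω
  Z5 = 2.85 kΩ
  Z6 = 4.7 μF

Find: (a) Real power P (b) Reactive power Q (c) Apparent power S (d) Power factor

Step 1 — Angular frequency: ω = 2π·f = 2π·69 = 433.5 rad/s.
Step 2 — Component impedances:
  Z1: Z = jωL = j·433.5·0.196 = 0 + j84.97 Ω
  Z2: Z = R = 12.4 Ω
  Z3: Z = 1/(jωC) = -j/(ω·C) = 0 - j5.278e+05 Ω
  Z4: Z = R = 398 Ω
  Z5: Z = R = 2850 Ω
  Z6: Z = 1/(jωC) = -j/(ω·C) = 0 - j490.8 Ω
Step 3 — Ladder network (open output): work backward from the far end, alternating series and parallel combinations. Z_in = 12.4 + j84.97 Ω = 85.87∠81.7° Ω.
Step 4 — Source phasor: V = 130∠60.0° V = 65 + j112.6 V.
Step 5 — Current: I = V / Z = 1.407 - j0.5597 A = 1.514∠-21.7° A.
Step 6 — Complex power: S = V·I* = 28.42 + j194.7 VA.
Step 7 — Real power: P = Re(S) = 28.42 W.
Step 8 — Reactive power: Q = Im(S) = 194.7 VAR.
Step 9 — Apparent power: |S| = 196.8 VA.
Step 10 — Power factor: PF = P/|S| = 0.1444 (lagging).

(a) P = 28.42 W  (b) Q = 194.7 VAR  (c) S = 196.8 VA  (d) PF = 0.1444 (lagging)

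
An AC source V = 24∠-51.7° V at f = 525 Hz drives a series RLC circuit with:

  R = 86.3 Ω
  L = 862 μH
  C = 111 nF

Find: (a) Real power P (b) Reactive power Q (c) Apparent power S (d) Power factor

Step 1 — Angular frequency: ω = 2π·f = 2π·525 = 3299 rad/s.
Step 2 — Component impedances:
  R: Z = R = 86.3 Ω
  L: Z = jωL = j·3299·0.000862 = 0 + j2.843 Ω
  C: Z = 1/(jωC) = -j/(ω·C) = 0 - j2731 Ω
Step 3 — Series combination: Z_total = R + L + C = 86.3 - j2728 Ω = 2730∠-88.2° Ω.
Step 4 — Source phasor: V = 24∠-51.7° V = 14.87 - j18.83 V.
Step 5 — Current: I = V / Z = 0.007069 + j0.005228 A = 0.008792∠36.5° A.
Step 6 — Complex power: S = V·I* = 0.006672 - j0.2109 VA.
Step 7 — Real power: P = Re(S) = 0.006672 W.
Step 8 — Reactive power: Q = Im(S) = -0.2109 VAR.
Step 9 — Apparent power: |S| = 0.211 VA.
Step 10 — Power factor: PF = P/|S| = 0.03162 (leading).

(a) P = 0.006672 W  (b) Q = -0.2109 VAR  (c) S = 0.211 VA  (d) PF = 0.03162 (leading)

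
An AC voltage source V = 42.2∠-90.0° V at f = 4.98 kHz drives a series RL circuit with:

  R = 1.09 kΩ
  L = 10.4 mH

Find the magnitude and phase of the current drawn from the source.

Step 1 — Angular frequency: ω = 2π·f = 2π·4980 = 3.129e+04 rad/s.
Step 2 — Component impedances:
  R: Z = R = 1090 Ω
  L: Z = jωL = j·3.129e+04·0.0104 = 0 + j325.4 Ω
Step 3 — Series combination: Z_total = R + L = 1090 + j325.4 Ω = 1138∠16.6° Ω.
Step 4 — Source phasor: V = 42.2∠-90.0° V = 0 - j42.2 V.
Step 5 — Ohm's law: I = V / Z_total = (0 - j42.2) / (1090 + j325.4) = -0.01061 - j0.03555 A.
Step 6 — Convert to polar: |I| = 0.0371 A, ∠I = -106.6°.

I = 0.0371∠-106.6° A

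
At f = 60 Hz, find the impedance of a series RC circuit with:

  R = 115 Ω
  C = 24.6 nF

Step 1 — Angular frequency: ω = 2π·f = 2π·60 = 377 rad/s.
Step 2 — Component impedances:
  R: Z = R = 115 Ω
  C: Z = 1/(jωC) = -j/(ω·C) = 0 - j1.078e+05 Ω
Step 3 — Series combination: Z_total = R + C = 115 - j1.078e+05 Ω = 1.078e+05∠-89.9° Ω.

Z = 115 - j1.078e+05 Ω = 1.078e+05∠-89.9° Ω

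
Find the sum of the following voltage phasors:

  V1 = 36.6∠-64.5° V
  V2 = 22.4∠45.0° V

Step 1 — Convert each phasor to rectangular form:
  V1 = 36.6·(cos(-64.5°) + j·sin(-64.5°)) = 15.76 - j33.03 V
  V2 = 22.4·(cos(45.0°) + j·sin(45.0°)) = 15.84 + j15.84 V
Step 2 — Sum components: V_total = 31.6 - j17.2 V.
Step 3 — Convert to polar: |V_total| = 35.97 V, ∠V_total = -28.6°.

V_total = 35.97∠-28.6° V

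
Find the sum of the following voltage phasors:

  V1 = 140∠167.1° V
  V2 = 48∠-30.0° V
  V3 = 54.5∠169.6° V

Step 1 — Convert each phasor to rectangular form:
  V1 = 140·(cos(167.1°) + j·sin(167.1°)) = -136.5 + j31.26 V
  V2 = 48·(cos(-30.0°) + j·sin(-30.0°)) = 41.57 - j24 V
  V3 = 54.5·(cos(169.6°) + j·sin(169.6°)) = -53.6 + j9.838 V
Step 2 — Sum components: V_total = -148.5 + j17.09 V.
Step 3 — Convert to polar: |V_total| = 149.5 V, ∠V_total = 173.4°.

V_total = 149.5∠173.4° V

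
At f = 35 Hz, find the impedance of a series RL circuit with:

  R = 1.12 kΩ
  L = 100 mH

Step 1 — Angular frequency: ω = 2π·f = 2π·35 = 219.9 rad/s.
Step 2 — Component impedances:
  R: Z = R = 1120 Ω
  L: Z = jωL = j·219.9·0.1 = 0 + j21.99 Ω
Step 3 — Series combination: Z_total = R + L = 1120 + j21.99 Ω = 1120∠1.1° Ω.

Z = 1120 + j21.99 Ω = 1120∠1.1° Ω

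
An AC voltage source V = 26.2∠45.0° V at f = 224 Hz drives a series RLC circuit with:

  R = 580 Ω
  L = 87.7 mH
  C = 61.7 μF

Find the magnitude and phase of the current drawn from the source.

Step 1 — Angular frequency: ω = 2π·f = 2π·224 = 1407 rad/s.
Step 2 — Component impedances:
  R: Z = R = 580 Ω
  L: Z = jωL = j·1407·0.0877 = 0 + j123.4 Ω
  C: Z = 1/(jωC) = -j/(ω·C) = 0 - j11.52 Ω
Step 3 — Series combination: Z_total = R + L + C = 580 + j111.9 Ω = 590.7∠10.9° Ω.
Step 4 — Source phasor: V = 26.2∠45.0° V = 18.53 + j18.53 V.
Step 5 — Ohm's law: I = V / Z_total = (18.53 + j18.53) / (580 + j111.9) = 0.03674 + j0.02485 A.
Step 6 — Convert to polar: |I| = 0.04435 A, ∠I = 34.1°.

I = 0.04435∠34.1° A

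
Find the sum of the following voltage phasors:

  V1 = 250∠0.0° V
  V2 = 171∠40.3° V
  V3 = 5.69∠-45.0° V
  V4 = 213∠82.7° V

Step 1 — Convert each phasor to rectangular form:
  V1 = 250·(cos(0.0°) + j·sin(0.0°)) = 250 V
  V2 = 171·(cos(40.3°) + j·sin(40.3°)) = 130.4 + j110.6 V
  V3 = 5.69·(cos(-45.0°) + j·sin(-45.0°)) = 4.023 - j4.023 V
  V4 = 213·(cos(82.7°) + j·sin(82.7°)) = 27.06 + j211.3 V
Step 2 — Sum components: V_total = 411.5 + j317.9 V.
Step 3 — Convert to polar: |V_total| = 520 V, ∠V_total = 37.7°.

V_total = 520∠37.7° V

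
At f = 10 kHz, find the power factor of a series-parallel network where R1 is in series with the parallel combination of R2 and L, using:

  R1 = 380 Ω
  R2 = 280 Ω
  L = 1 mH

Step 1 — Angular frequency: ω = 2π·f = 2π·1e+04 = 6.283e+04 rad/s.
Step 2 — Component impedances:
  R1: Z = R = 380 Ω
  R2: Z = R = 280 Ω
  L: Z = jωL = j·6.283e+04·0.001 = 0 + j62.83 Ω
Step 3 — Parallel branch: R2 || L = 1/(1/R2 + 1/L) = 13.42 + j59.82 Ω.
Step 4 — Series with R1: Z_total = R1 + (R2 || L) = 393.4 + j59.82 Ω = 397.9∠8.6° Ω.
Step 5 — Power factor: PF = cos(φ) = Re(Z)/|Z| = 393.42/397.95 = 0.9886.
Step 6 — Type: Im(Z) = 59.82 ⇒ lagging (phase φ = 8.6°).

PF = 0.9886 (lagging, φ = 8.6°)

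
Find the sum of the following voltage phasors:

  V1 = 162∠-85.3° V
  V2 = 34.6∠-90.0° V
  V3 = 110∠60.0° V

Step 1 — Convert each phasor to rectangular form:
  V1 = 162·(cos(-85.3°) + j·sin(-85.3°)) = 13.27 - j161.5 V
  V2 = 34.6·(cos(-90.0°) + j·sin(-90.0°)) = 0 - j34.6 V
  V3 = 110·(cos(60.0°) + j·sin(60.0°)) = 55 + j95.26 V
Step 2 — Sum components: V_total = 68.27 - j100.8 V.
Step 3 — Convert to polar: |V_total| = 121.7 V, ∠V_total = -55.9°.

V_total = 121.7∠-55.9° V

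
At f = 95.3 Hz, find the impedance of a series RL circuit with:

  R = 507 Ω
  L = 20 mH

Step 1 — Angular frequency: ω = 2π·f = 2π·95.3 = 598.8 rad/s.
Step 2 — Component impedances:
  R: Z = R = 507 Ω
  L: Z = jωL = j·598.8·0.02 = 0 + j11.98 Ω
Step 3 — Series combination: Z_total = R + L = 507 + j11.98 Ω = 507.1∠1.4° Ω.

Z = 507 + j11.98 Ω = 507.1∠1.4° Ω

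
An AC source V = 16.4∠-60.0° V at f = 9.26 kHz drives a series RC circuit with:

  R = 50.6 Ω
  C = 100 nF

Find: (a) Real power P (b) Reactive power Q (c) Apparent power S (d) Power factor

Step 1 — Angular frequency: ω = 2π·f = 2π·9260 = 5.818e+04 rad/s.
Step 2 — Component impedances:
  R: Z = R = 50.6 Ω
  C: Z = 1/(jωC) = -j/(ω·C) = 0 - j171.9 Ω
Step 3 — Series combination: Z_total = R + C = 50.6 - j171.9 Ω = 179.2∠-73.6° Ω.
Step 4 — Source phasor: V = 16.4∠-60.0° V = 8.2 - j14.2 V.
Step 5 — Current: I = V / Z = 0.08897 + j0.02152 A = 0.09153∠13.6° A.
Step 6 — Complex power: S = V·I* = 0.424 - j1.44 VA.
Step 7 — Real power: P = Re(S) = 0.424 W.
Step 8 — Reactive power: Q = Im(S) = -1.44 VAR.
Step 9 — Apparent power: |S| = 1.501 VA.
Step 10 — Power factor: PF = P/|S| = 0.2824 (leading).

(a) P = 0.424 W  (b) Q = -1.44 VAR  (c) S = 1.501 VA  (d) PF = 0.2824 (leading)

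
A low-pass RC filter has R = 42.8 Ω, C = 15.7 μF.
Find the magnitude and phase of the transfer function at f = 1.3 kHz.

Step 1 — Angular frequency: ω = 2π·1300 = 8168 rad/s.
Step 2 — Transfer function: H(jω) = 1/(1 + jωRC).
Step 3 — Denominator: 1 + jωRC = 1 + j·8168·42.8·1.57e-05 = 1 + j5.489.
Step 4 — H = 0.03213 - j0.1763.
Step 5 — Magnitude: |H| = 0.1792 (-14.9 dB); phase: φ = -79.7°.

|H| = 0.1792 (-14.9 dB), φ = -79.7°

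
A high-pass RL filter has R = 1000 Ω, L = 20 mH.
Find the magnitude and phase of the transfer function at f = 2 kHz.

Step 1 — Angular frequency: ω = 2π·2000 = 1.257e+04 rad/s.
Step 2 — Transfer function: H(jω) = jωL/(R + jωL).
Step 3 — Numerator jωL = j·251.3; denominator R + jωL = 1000 + j251.3.
Step 4 — H = 0.05941 + j0.2364.
Step 5 — Magnitude: |H| = 0.2437 (-12.3 dB); phase: φ = 75.9°.

|H| = 0.2437 (-12.3 dB), φ = 75.9°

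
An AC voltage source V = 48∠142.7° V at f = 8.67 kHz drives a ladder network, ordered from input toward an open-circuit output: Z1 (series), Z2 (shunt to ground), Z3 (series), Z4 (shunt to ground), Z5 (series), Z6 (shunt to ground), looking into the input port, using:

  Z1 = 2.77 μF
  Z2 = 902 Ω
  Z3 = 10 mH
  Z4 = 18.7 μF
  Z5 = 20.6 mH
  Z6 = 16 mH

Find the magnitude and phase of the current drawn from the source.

Step 1 — Angular frequency: ω = 2π·f = 2π·8670 = 5.448e+04 rad/s.
Step 2 — Component impedances:
  Z1: Z = 1/(jωC) = -j/(ω·C) = 0 - j6.627 Ω
  Z2: Z = R = 902 Ω
  Z3: Z = jωL = j·5.448e+04·0.01 = 0 + j544.8 Ω
  Z4: Z = 1/(jωC) = -j/(ω·C) = 0 - j0.9817 Ω
  Z5: Z = jωL = j·5.448e+04·0.0206 = 0 + j1122 Ω
  Z6: Z = jωL = j·5.448e+04·0.016 = 0 + j871.6 Ω
Step 3 — Ladder network (open output): work backward from the far end, alternating series and parallel combinations. Z_in = 240.4 + j392.2 Ω = 460∠58.5° Ω.
Step 4 — Source phasor: V = 48∠142.7° V = -38.18 + j29.09 V.
Step 5 — Ohm's law: I = V / Z_total = (-38.18 + j29.09) / (240.4 + j392.2) = 0.01053 + j0.1038 A.
Step 6 — Convert to polar: |I| = 0.1043 A, ∠I = 84.2°.

I = 0.1043∠84.2° A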